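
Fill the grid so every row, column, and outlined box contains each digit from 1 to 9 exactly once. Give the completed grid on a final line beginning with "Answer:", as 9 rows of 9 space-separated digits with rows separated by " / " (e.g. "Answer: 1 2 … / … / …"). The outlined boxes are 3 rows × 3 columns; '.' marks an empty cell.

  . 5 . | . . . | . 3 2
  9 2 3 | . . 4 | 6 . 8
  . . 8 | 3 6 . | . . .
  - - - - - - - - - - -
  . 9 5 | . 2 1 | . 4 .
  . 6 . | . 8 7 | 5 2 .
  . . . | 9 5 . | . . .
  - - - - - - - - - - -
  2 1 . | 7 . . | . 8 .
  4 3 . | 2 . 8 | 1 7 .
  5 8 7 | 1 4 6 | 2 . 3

Step 1. [r8c5∈{9}] r8c5's peers cover all but 9. So r8c5=9.
Step 2. [r7c3∈{6,9}] in col 3, 9 fits only at r7c3 ⇒ r7c3=9.
Step 3. [r7c9∈{4,5,6}] in row 7, 6 fits only at r7c9, so r7c9=6.
Step 4. [r3c9∈{1,4,5,7,9}] in col 9, 4 fits only at r3c9. So r3c9=4.
Step 5. [r4c9∈{7}] r4c9 has the single candidate 7, so r4c9=7.
Step 6. [r1c3∈{1,4,6}] across row 1, 4 lands solely at r1c3 ⇒ r1c3=4.
Step 7. [r3c2∈{7}] r3c2 is down to just 7, so r3c2=7.
Step 8. [r3c1∈{1}] only 1 remains possible at r3c1. So r3c1=1.
Step 9. [r6c9∈{1}] nothing but 1 survives at r6c9. So r6c9=1.
Step 10. [r3c7∈{9}] r3c7 has the single candidate 9, so r3c7=9.
Step 11. [r6c6∈{3}] only 3 remains possible at r6c6, so r6c6=3.
Step 12. [r2c5∈{1,7}] r2c5 is the only open cell in row 2 admitting 7, so r2c5=7.
Step 13. [r3c8∈{5}] only 5 remains possible at r3c8, so r3c8=5.
Step 14. [r6c7∈{8}] r6c7 is down to just 8, so r6c7=8.
Step 15. [r4c1∈{3,8}] in row 4, 8 fits only at r4c1 ⇒ r4c1=8.
Step 16. [r2c8∈{1}] r2c8's peers cover all but 1 ⇒ r2c8=1.
Step 17. [r6c2∈{4}] only 4 remains possible at r6c2, so r6c2=4.
Step 18. [r1c1∈{6}] r1c1 is down to just 6. So r1c1=6.
Step 19. [r1c6∈{9}] r1c6 is down to just 9. So r1c6=9.
Step 20. [r3c6∈{2}] only 2 remains possible at r3c6. So r3c6=2.
Step 21. [r7c6∈{5}] r7c6 is down to just 5 ⇒ r7c6=5.
Step 22. [r6c3∈{2}] only 2 remains possible at r6c3, so r6c3=2.
Step 23. [r4c4∈{6}] nothing but 6 survives at r4c4 ⇒ r4c4=6.
Step 24. [r4c7∈{3}] nothing but 3 survives at r4c7, so r4c7=3.
Step 25. [r1c5∈{1}] only 1 remains possible at r1c5 ⇒ r1c5=1.
Step 26. [r2c4∈{5}] r2c4's peers cover all but 5 ⇒ r2c4=5.
Step 27. [r6c8∈{6}] only 6 remains possible at r6c8. So r6c8=6.
Step 28. [r5c9∈{9}] r5c9 is down to just 9, so r5c9=9.
Step 29. [r9c8∈{9}] r9c8 has the single candidate 9 ⇒ r9c8=9.
Step 30. [r6c1∈{7}] r6c1 has the single candidate 7, so r6c1=7.
Step 31. [r1c7∈{7}] nothing but 7 survives at r1c7. So r1c7=7.
Step 32. [r8c9∈{5}] r8c9 is down to just 5. So r8c9=5.
Step 33. [r8c3∈{6}] r8c3's peers cover all but 6 ⇒ r8c3=6.
Step 34. [r5c4∈{4}] nothing but 4 survives at r5c4. So r5c4=4.
Step 35. [r5c1∈{3}] r5c1's peers cover all but 3. So r5c1=3.
Step 36. [r1c4∈{8}] nothing but 8 survives at r1c4 ⇒ r1c4=8.
Step 37. [r7c7∈{4}] only 4 remains possible at r7c7. So r7c7=4.
Step 38. [r5c3∈{1}] only 1 remains possible at r5c3, so r5c3=1.
Step 39. [r7c5∈{3}] r7c5 has the single candidate 3, so r7c5=3.

Answer: 6 5 4 8 1 9 7 3 2 / 9 2 3 5 7 4 6 1 8 / 1 7 8 3 6 2 9 5 4 / 8 9 5 6 2 1 3 4 7 / 3 6 1 4 8 7 5 2 9 / 7 4 2 9 5 3 8 6 1 / 2 1 9 7 3 5 4 8 6 / 4 3 6 2 9 8 1 7 5 / 5 8 7 1 4 6 2 9 3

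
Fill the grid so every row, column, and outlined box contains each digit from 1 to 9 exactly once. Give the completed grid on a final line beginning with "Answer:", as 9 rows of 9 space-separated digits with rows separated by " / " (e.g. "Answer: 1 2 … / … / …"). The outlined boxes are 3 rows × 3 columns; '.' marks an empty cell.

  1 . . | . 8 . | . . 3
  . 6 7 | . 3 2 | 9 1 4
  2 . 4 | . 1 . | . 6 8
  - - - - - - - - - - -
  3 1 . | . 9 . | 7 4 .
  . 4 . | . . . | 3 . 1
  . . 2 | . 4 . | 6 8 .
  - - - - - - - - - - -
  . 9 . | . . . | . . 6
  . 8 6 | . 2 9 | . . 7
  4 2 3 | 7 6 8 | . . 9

Step 1. [r2c4∈{5}] only 5 remains possible at r2c4, so r2c4=5.
Step 2. [r9c8∈{5}] nothing but 5 survives at r9c8. So r9c8=5.
Step 3. [r5c1∈{5,6,7,8,9}] in col 1, 6 fits only at r5c1. So r5c1=6.
Step 4. [r1c2∈{5}] only 5 remains possible at r1c2, so r1c2=5.
Step 5. [r7c5∈{5}] r7c5 has the single candidate 5 ⇒ r7c5=5.
Step 6. [r3c6∈{7}] nothing but 7 survives at r3c6. So r3c6=7.
Step 7. [r6c9∈{5}] only 5 remains possible at r6c9 ⇒ r6c9=5.
Step 8. [r7c7∈{1,2,4,8}] 8 has one home in row 7: r7c7, so r7c7=8.
Step 9. [r7c8∈{2,3}] r7c8 is the only open cell in row 7 admitting 2, so r7c8=2.
Step 10. [r6c1∈{7,9}] row 6 places 9 nowhere but r6c1, so r6c1=9.
Step 11. [r8c7∈{1,4}] col 7 places 4 nowhere but r8c7. So r8c7=4.
Step 12. [r8c4∈{1,3}] in row 8, 1 fits only at r8c4. So r8c4=1.
Step 13. [r6c4∈{3}] nothing but 3 survives at r6c4 ⇒ r6c4=3.
Step 14. [r7c4∈{4}] r7c4 is down to just 4. So r7c4=4.
Step 15. [r5c6∈{5}] r5c6's peers cover all but 5, so r5c6=5.
Step 16. [r5c3∈{8}] only 8 remains possible at r5c3. So r5c3=8.
Step 17. [r4c6∈{6}] only 6 remains possible at r4c6. So r4c6=6.
Step 18. [r5c4∈{2}] r5c4 is down to just 2 ⇒ r5c4=2.
Step 19. [r1c4∈{6,9}] across row 1, 6 lands solely at r1c4. So r1c4=6.
Step 20. [r3c2∈{3}] r3c2's peers cover all but 3. So r3c2=3.
Step 21. [r1c3∈{9}] nothing but 9 survives at r1c3 ⇒ r1c3=9.
Step 22. [r6c6∈{1}] nothing but 1 survives at r6c6. So r6c6=1.
Step 23. [r3c4∈{9}] r3c4 is down to just 9. So r3c4=9.
Step 24. [r8c1∈{5}] only 5 remains possible at r8c1. So r8c1=5.
Step 25. [r4c3∈{5}] nothing but 5 survives at r4c3. So r4c3=5.
Step 26. [r9c7∈{1}] only 1 remains possible at r9c7. So r9c7=1.
Step 27. [r2c1∈{8}] only 8 remains possible at r2c1 ⇒ r2c1=8.
Step 28. [r7c1∈{7}] r7c1 has the single candidate 7. So r7c1=7.
Step 29. [r5c8∈{9}] r5c8 is down to just 9, so r5c8=9.
Step 30. [r1c7∈{2}] r1c7 is down to just 2. So r1c7=2.
Step 31. [r7c3∈{1}] r7c3's peers cover all but 1. So r7c3=1.
Step 32. [r6c2∈{7}] r6c2 has the single candidate 7, so r6c2=7.
Step 33. [r4c9∈{2}] only 2 remains possible at r4c9, so r4c9=2.
Step 34. [r3c7∈{5}] r3c7 has the single candidate 5 ⇒ r3c7=5.
Step 35. [r8c8∈{3}] only 3 remains possible at r8c8, so r8c8=3.
Step 36. [r7c6∈{3}] only 3 remains possible at r7c6 ⇒ r7c6=3.
Step 37. [r1c8∈{7}] r1c8 is down to just 7. So r1c8=7.
Step 38. [r4c4∈{8}] r4c4 has the single candidate 8. So r4c4=8.
Step 39. [r1c6∈{4}] r1c6 is down to just 4. So r1c6=4.
Step 40. [r5c5∈{7}] r5c5 has the single candidate 7, so r5c5=7.

Answer: 1 5 9 6 8 4 2 7 3 / 8 6 7 5 3 2 9 1 4 / 2 3 4 9 1 7 5 6 8 / 3 1 5 8 9 6 7 4 2 / 6 4 8 2 7 5 3 9 1 / 9 7 2 3 4 1 6 8 5 / 7 9 1 4 5 3 8 2 6 / 5 8 6 1 2 9 4 3 7 / 4 2 3 7 6 8 1 5 9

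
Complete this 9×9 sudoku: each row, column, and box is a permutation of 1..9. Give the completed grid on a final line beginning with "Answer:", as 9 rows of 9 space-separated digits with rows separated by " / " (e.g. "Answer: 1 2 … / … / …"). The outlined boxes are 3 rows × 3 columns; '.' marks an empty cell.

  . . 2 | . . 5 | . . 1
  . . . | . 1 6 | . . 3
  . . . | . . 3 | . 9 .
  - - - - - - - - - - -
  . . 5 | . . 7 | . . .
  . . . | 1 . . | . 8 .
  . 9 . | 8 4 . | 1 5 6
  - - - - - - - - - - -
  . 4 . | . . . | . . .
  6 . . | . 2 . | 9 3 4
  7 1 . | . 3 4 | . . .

Step 1. [r7c1∈{2,3,5,8,9}] r7c1 is the only open cell in box 7 admitting 2. So r7c1=2.
Step 2. [r6c1∈{3}] only 3 remains possible at r6c1 ⇒ r6c1=3.
Step 3. [r5c1∈{4}] r5c1's peers cover all but 4. So r5c1=4.
Step 4. [r8c3∈{8}] r8c3 is down to just 8, so r8c3=8.
Step 5. [r8c4∈{5,7}] row 8 places 7 nowhere but r8c4. So r8c4=7.
Step 6. [r7c6∈{1,8,9}] across col 6, 8 lands solely at r7c6, so r7c6=8.
Step 7. [r5c6∈{2,9}] col 6 places 9 nowhere but r5c6. So r5c6=9.
Step 8. [r3c3∈{1,4,6,7}] 1 has one home in col 3: r3c3, so r3c3=1.
Step 9. [r2c3∈{4,7,9}] col 3 places 4 nowhere but r2c3 ⇒ r2c3=4.
Step 10. [r4c5∈{6}] r4c5 is down to just 6. So r4c5=6.
Step 11. [r1c2∈{3,6,7,8}] 3 has one home in row 1: r1c2 ⇒ r1c2=3.
Step 12. [r3c2∈{5,6,7,8}] across box 1, 6 lands solely at r3c2, so r3c2=6.
Step 13. [r2c2∈{5,7,8}] r2c2 is the only open cell in box 1 admitting 7 ⇒ r2c2=7.
Step 14. [r2c8∈{2}] nothing but 2 survives at r2c8 ⇒ r2c8=2.
Step 15. [r2c4∈{9}] only 9 remains possible at r2c4 ⇒ r2c4=9.
Step 16. [r9c8∈{6}] r9c8 is down to just 6 ⇒ r9c8=6.
Step 17. [r9c4∈{5}] only 5 remains possible at r9c4. So r9c4=5.
Step 18. [r1c4∈{4}] r1c4's peers cover all but 4 ⇒ r1c4=4.
Step 19. [r1c8∈{7}] only 7 remains possible at r1c8. So r1c8=7.
Step 20. [r3c7∈{4,5,8}] r3c7 is the only open cell in row 3 admitting 4, so r3c7=4.
Step 21. [r5c7∈{2,3,7}] across row 5, 3 lands solely at r5c7. So r5c7=3.
Step 22. [r4c7∈{2}] r4c7's peers cover all but 2. So r4c7=2.
Step 23. [r1c5∈{8}] r1c5 is down to just 8. So r1c5=8.
Step 24. [r9c7∈{8}] r9c7 has the single candidate 8, so r9c7=8.
Step 25. [r2c1∈{5,8}] 8 has one home in row 2: r2c1, so r2c1=8.
Step 26. [r2c7∈{5}] nothing but 5 survives at r2c7. So r2c7=5.
Step 27. [r5c9∈{7}] nothing but 7 survives at r5c9, so r5c9=7.
Step 28. [r7c3∈{3,9}] r7c3 is the only open cell in row 7 admitting 3. So r7c3=3.
Step 29. [r7c9∈{5}] r7c9 is down to just 5, so r7c9=5.
Step 30. [r4c9∈{9}] r4c9 has the single candidate 9, so r4c9=9.
Step 31. [r8c2∈{5}] nothing but 5 survives at r8c2 ⇒ r8c2=5.
Step 32. [r4c2∈{8}] r4c2's peers cover all but 8 ⇒ r4c2=8.
Step 33. [r3c9∈{8}] r3c9's peers cover all but 8. So r3c9=8.
Step 34. [r4c4∈{3}] nothing but 3 survives at r4c4. So r4c4=3.
Step 35. [r8c6∈{1}] r8c6 has the single candidate 1. So r8c6=1.
Step 36. [r6c6∈{2}] nothing but 2 survives at r6c6 ⇒ r6c6=2.
Step 37. [r5c3∈{6}] r5c3 is down to just 6. So r5c3=6.
Step 38. [r7c4∈{6}] r7c4 has the single candidate 6, so r7c4=6.
Step 39. [r3c5∈{7}] r3c5 has the single candidate 7. So r3c5=7.
Step 40. [r1c1∈{9}] r1c1 has the single candidate 9. So r1c1=9.
Step 41. [r5c2∈{2}] nothing but 2 survives at r5c2. So r5c2=2.
Step 42. [r4c8∈{4}] r4c8 has the single candidate 4. So r4c8=4.
Step 43. [r6c3∈{7}] only 7 remains possible at r6c3 ⇒ r6c3=7.
Step 44. [r3c1∈{5}] r3c1's peers cover all but 5, so r3c1=5.
Step 45. [r7c7∈{7}] nothing but 7 survives at r7c7 ⇒ r7c7=7.
Step 46. [r9c3∈{9}] r9c3 is down to just 9, so r9c3=9.
Step 47. [r7c5∈{9}] nothing but 9 survives at r7c5, so r7c5=9.
Step 48. [r7c8∈{1}] only 1 remains possible at r7c8 ⇒ r7c8=1.
Step 49. [r1c7∈{6}] r1c7 is down to just 6 ⇒ r1c7=6.
Step 50. [r9c9∈{2}] r9c9 is down to just 2, so r9c9=2.
Step 51. [r3c4∈{2}] r3c4's peers cover all but 2 ⇒ r3c4=2.
Step 52. [r5c5∈{5}] r5c5 is down to just 5. So r5c5=5.
Step 53. [r4c1∈{1}] only 1 remains possible at r4c1. So r4c1=1.

Answer: 9 3 2 4 8 5 6 7 1 / 8 7 4 9 1 6 5 2 3 / 5 6 1 2 7 3 4 9 8 / 1 8 5 3 6 7 2 4 9 / 4 2 6 1 5 9 3 8 7 / 3 9 7 8 4 2 1 5 6 / 2 4 3 6 9 8 7 1 5 / 6 5 8 7 2 1 9 3 4 / 7 1 9 5 3 4 8 6 2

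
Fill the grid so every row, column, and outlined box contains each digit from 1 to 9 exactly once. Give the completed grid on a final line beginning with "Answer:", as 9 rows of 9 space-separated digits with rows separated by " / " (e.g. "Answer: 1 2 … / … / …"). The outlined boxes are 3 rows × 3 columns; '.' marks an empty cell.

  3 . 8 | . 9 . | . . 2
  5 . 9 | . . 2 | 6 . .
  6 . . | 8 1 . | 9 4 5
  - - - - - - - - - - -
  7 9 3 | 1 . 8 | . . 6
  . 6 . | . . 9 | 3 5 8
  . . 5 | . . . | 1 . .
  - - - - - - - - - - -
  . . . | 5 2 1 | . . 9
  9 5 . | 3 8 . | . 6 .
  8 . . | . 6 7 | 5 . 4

Step 1. [r1c7∈{7}] nothing but 7 survives at r1c7, so r1c7=7.
Step 2. [r7c1∈{4}] r7c1 is down to just 4, so r7c1=4.
Step 3. [r5c3∈{1,2,4}] across col 3, 4 lands solely at r5c3, so r5c3=4.
Step 4. [r6c9∈{7}] r6c9's peers cover all but 7. So r6c9=7.
Step 5. [r8c3∈{1,2,7}] row 8 places 7 nowhere but r8c3, so r8c3=7.
Step 6. [r1c8∈{1}] nothing but 1 survives at r1c8, so r1c8=1.
Step 7. [r6c1∈{2}] r6c1 has the single candidate 2 ⇒ r6c1=2.
Step 8. [r1c2∈{4}] only 4 remains possible at r1c2, so r1c2=4.
Step 9. [r4c7∈{2,4}] col 7 places 4 nowhere but r4c7 ⇒ r4c7=4.
Step 10. [r7c8∈{3,7,8}] r7c8 is the only open cell in row 7 admitting 7 ⇒ r7c8=7.
Step 11. [r9c8∈{2,3}] 3 has one home in box 9: r9c8. So r9c8=3.
Step 12. [r3c3∈{2}] r3c3 is down to just 2. So r3c3=2.
Step 13. [r2c2∈{1,7}] r2c2 is the only open cell in row 2 admitting 1. So r2c2=1.
Step 14. [r3c6∈{3}] r3c6's peers cover all but 3. So r3c6=3.
Step 15. [r5c5∈{7}] r5c5's peers cover all but 7. So r5c5=7.
Step 16. [r2c5∈{4}] r2c5's peers cover all but 4 ⇒ r2c5=4.
Step 17. [r1c4∈{6}] r1c4's peers cover all but 6 ⇒ r1c4=6.
Step 18. [r6c6∈{4,6}] row 6 places 6 nowhere but r6c6, so r6c6=6.
Step 19. [r6c5∈{3}] r6c5 has the single candidate 3, so r6c5=3.
Step 20. [r6c2∈{8}] r6c2's peers cover all but 8. So r6c2=8.
Step 21. [r1c6∈{5}] nothing but 5 survives at r1c6, so r1c6=5.
Step 22. [r2c9∈{3}] r2c9 has the single candidate 3, so r2c9=3.
Step 23. [r4c5∈{5}] r4c5 is down to just 5, so r4c5=5.
Step 24. [r5c4∈{2}] r5c4's peers cover all but 2 ⇒ r5c4=2.
Step 25. [r7c2∈{3}] nothing but 3 survives at r7c2, so r7c2=3.
Step 26. [r3c2∈{7}] r3c2's peers cover all but 7, so r3c2=7.
Step 27. [r2c8∈{8}] r2c8 is down to just 8, so r2c8=8.
Step 28. [r6c4∈{4}] r6c4 has the single candidate 4, so r6c4=4.
Step 29. [r2c4∈{7}] r2c4 has the single candidate 7 ⇒ r2c4=7.
Step 30. [r9c3∈{1}] nothing but 1 survives at r9c3 ⇒ r9c3=1.
Step 31. [r9c4∈{9}] r9c4 has the single candidate 9, so r9c4=9.
Step 32. [r6c8∈{9}] r6c8 is down to just 9. So r6c8=9.
Step 33. [r7c3∈{6}] nothing but 6 survives at r7c3 ⇒ r7c3=6.
Step 34. [r8c6∈{4}] nothing but 4 survives at r8c6, so r8c6=4.
Step 35. [r9c2∈{2}] only 2 remains possible at r9c2, so r9c2=2.
Step 36. [r4c8∈{2}] nothing but 2 survives at r4c8. So r4c8=2.
Step 37. [r7c7∈{8}] r7c7 has the single candidate 8, so r7c7=8.
Step 38. [r8c9∈{1}] r8c9 has the single candidate 1. So r8c9=1.
Step 39. [r8c7∈{2}] r8c7's peers cover all but 2 ⇒ r8c7=2.
Step 40. [r5c1∈{1}] r5c1's peers cover all but 1 ⇒ r5c1=1.

Answer: 3 4 8 6 9 5 7 1 2 / 5 1 9 7 4 2 6 8 3 / 6 7 2 8 1 3 9 4 5 / 7 9 3 1 5 8 4 2 6 / 1 6 4 2 7 9 3 5 8 / 2 8 5 4 3 6 1 9 7 / 4 3 6 5 2 1 8 7 9 / 9 5 7 3 8 4 2 6 1 / 8 2 1 9 6 7 5 3 4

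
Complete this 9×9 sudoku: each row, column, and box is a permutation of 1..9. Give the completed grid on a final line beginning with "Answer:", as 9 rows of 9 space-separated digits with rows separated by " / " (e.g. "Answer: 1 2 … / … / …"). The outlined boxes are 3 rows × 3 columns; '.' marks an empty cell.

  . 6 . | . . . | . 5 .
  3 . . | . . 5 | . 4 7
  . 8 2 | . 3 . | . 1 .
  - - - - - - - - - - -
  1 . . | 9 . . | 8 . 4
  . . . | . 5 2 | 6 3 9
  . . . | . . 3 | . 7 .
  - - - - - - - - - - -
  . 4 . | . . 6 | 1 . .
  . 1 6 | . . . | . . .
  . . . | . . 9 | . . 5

Step 1. [r1c6∈{1,4,7,8}] col 6 places 1 nowhere but r1c6, so r1c6=1.
Step 2. [r8c6∈{4,7,8}] in col 6, 8 fits only at r8c6 ⇒ r8c6=8.
Step 3. [r2c2∈{9}] r2c2 is down to just 9. So r2c2=9.
Step 4. [r2c7∈{2}] nothing but 2 survives at r2c7. So r2c7=2.
Step 5. [r6c1∈{2,4,5,6,8,9}] r6c1 is the only open cell in col 1 admitting 6, so r6c1=6.
Step 6. [r5c4∈{1,4,7,8}] 1 has one home in row 5: r5c4. So r5c4=1.
Step 7. [r5c2∈{7}] only 7 remains possible at r5c2. So r5c2=7.
Step 8. [r3c6∈{4,7}] col 6 places 4 nowhere but r3c6 ⇒ r3c6=4.
Step 9. [r4c8∈{2}] r4c8's peers cover all but 2, so r4c8=2.
Step 10. [r1c5∈{2,7,8,9}] across col 5, 9 lands solely at r1c5, so r1c5=9.
Step 11. [r1c4∈{2,7,8}] in row 1, 2 fits only at r1c4 ⇒ r1c4=2.
Step 12. [r3c4∈{6,7}] in box 2, 7 fits only at r3c4, so r3c4=7.
Step 13. [r6c3∈{4,5,8,9}] in row 6, 9 fits only at r6c3, so r6c3=9.
Step 14. [r9c5∈{1,2,4,7}] 1 has one home in row 9: r9c5, so r9c5=1.
Step 15. [r8c8∈{9}] r8c8 has the single candidate 9, so r8c8=9.
Step 16. [r7c8∈{8}] only 8 remains possible at r7c8 ⇒ r7c8=8.
Step 17. [r1c7∈{3}] r1c7 has the single candidate 3. So r1c7=3.
Step 18. [r7c1∈{2,5,7,9}] in row 7, 9 fits only at r7c1. So r7c1=9.
Step 19. [r4c5∈{6,7}] 6 has one home in row 4: r4c5, so r4c5=6.
Step 20. [r6c2∈{2,5}] row 6 places 2 nowhere but r6c2. So r6c2=2.
Step 21. [r9c2∈{3}] r9c2 has the single candidate 3. So r9c2=3.
Step 22. [r9c4∈{4}] r9c4 is down to just 4 ⇒ r9c4=4.
Step 23. [r9c1∈{2,7,8}] across row 9, 2 lands solely at r9c1 ⇒ r9c1=2.
Step 24. [r2c5∈{8}] r2c5 has the single candidate 8. So r2c5=8.
Step 25. [r9c7∈{7}] nothing but 7 survives at r9c7, so r9c7=7.
Step 26. [r5c1∈{4,8}] r5c1 is the only open cell in col 1 admitting 8 ⇒ r5c1=8.
Step 27. [r1c1∈{4,7}] r1c1 is the only open cell in col 1 admitting 4. So r1c1=4.
Step 28. [r8c1∈{5,7}] in col 1, 7 fits only at r8c1. So r8c1=7.
Step 29. [r8c5∈{2}] only 2 remains possible at r8c5, so r8c5=2.
Step 30. [r7c3∈{5}] only 5 remains possible at r7c3 ⇒ r7c3=5.
Step 31. [r7c4∈{3}] r7c4 is down to just 3. So r7c4=3.
Step 32. [r6c5∈{4}] only 4 remains possible at r6c5, so r6c5=4.
Step 33. [r4c2∈{5}] r4c2 is down to just 5 ⇒ r4c2=5.
Step 34. [r7c5∈{7}] r7c5's peers cover all but 7. So r7c5=7.
Step 35. [r6c4∈{8}] r6c4 is down to just 8, so r6c4=8.
Step 36. [r8c4∈{5}] r8c4 is down to just 5 ⇒ r8c4=5.
Step 37. [r8c7∈{4}] nothing but 4 survives at r8c7. So r8c7=4.
Step 38. [r2c3∈{1}] r2c3's peers cover all but 1 ⇒ r2c3=1.
Step 39. [r4c6∈{7}] r4c6's peers cover all but 7 ⇒ r4c6=7.
Step 40. [r1c3∈{7}] r1c3 has the single candidate 7 ⇒ r1c3=7.
Step 41. [r6c9∈{1}] r6c9 has the single candidate 1. So r6c9=1.
Step 42. [r7c9∈{2}] only 2 remains possible at r7c9. So r7c9=2.
Step 43. [r3c7∈{9}] r3c7 is down to just 9, so r3c7=9.
Step 44. [r1c9∈{8}] r1c9 has the single candidate 8. So r1c9=8.
Step 45. [r9c3∈{8}] r9c3's peers cover all but 8, so r9c3=8.
Step 46. [r3c9∈{6}] only 6 remains possible at r3c9. So r3c9=6.
Step 47. [r4c3∈{3}] r4c3's peers cover all but 3, so r4c3=3.
Step 48. [r2c4∈{6}] nothing but 6 survives at r2c4, so r2c4=6.
Step 49. [r9c8∈{6}] nothing but 6 survives at r9c8 ⇒ r9c8=6.
Step 50. [r3c1∈{5}] r3c1's peers cover all but 5. So r3c1=5.
Step 51. [r5c3∈{4}] only 4 remains possible at r5c3 ⇒ r5c3=4.
Step 52. [r6c7∈{5}] nothing but 5 survives at r6c7. So r6c7=5.
Step 53. [r8c9∈{3}] r8c9 is down to just 3. So r8c9=3.

Answer: 4 6 7 2 9 1 3 5 8 / 3 9 1 6 8 5 2 4 7 / 5 8 2 7 3 4 9 1 6 / 1 5 3 9 6 7 8 2 4 / 8 7 4 1 5 2 6 3 9 / 6 2 9 8 4 3 5 7 1 / 9 4 5 3 7 6 1 8 2 / 7 1 6 5 2 8 4 9 3 / 2 3 8 4 1 9 7 6 5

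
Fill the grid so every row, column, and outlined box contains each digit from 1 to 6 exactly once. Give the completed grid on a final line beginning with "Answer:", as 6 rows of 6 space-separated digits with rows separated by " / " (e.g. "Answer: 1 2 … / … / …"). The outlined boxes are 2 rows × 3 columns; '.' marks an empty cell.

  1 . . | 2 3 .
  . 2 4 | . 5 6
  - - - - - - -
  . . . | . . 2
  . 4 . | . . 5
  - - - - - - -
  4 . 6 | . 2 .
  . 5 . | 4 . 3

Step 1. [r6c5∈{1,6}] 6 has one home in row 6: r6c5 ⇒ r6c5=6.
Step 2. [r6c3∈{1,2}] in row 6, 1 fits only at r6c3 ⇒ r6c3=1.
Step 3. [r3c2∈{1,3,6}] col 2 places 1 nowhere but r3c2. So r3c2=1.
Step 4. [r3c1∈{3,5,6}] col 1 places 5 nowhere but r3c1. So r3c1=5.
Step 5. [r3c3∈{3}] nothing but 3 survives at r3c3 ⇒ r3c3=3.
Step 6. [r4c4∈{1,3,6}] in row 4, 3 fits only at r4c4, so r4c4=3.
Step 7. [r6c1∈{2}] nothing but 2 survives at r6c1, so r6c1=2.
Step 8. [r2c4∈{1}] r2c4's peers cover all but 1, so r2c4=1.
Step 9. [r3c4∈{6}] nothing but 6 survives at r3c4 ⇒ r3c4=6.
Step 10. [r1c2∈{6}] nothing but 6 survives at r1c2, so r1c2=6.
Step 11. [r3c5∈{4}] r3c5 has the single candidate 4. So r3c5=4.
Step 12. [r1c6∈{4}] r1c6 is down to just 4, so r1c6=4.
Step 13. [r5c6∈{1}] r5c6 has the single candidate 1, so r5c6=1.
Step 14. [r5c2∈{3}] only 3 remains possible at r5c2. So r5c2=3.
Step 15. [r2c1∈{3}] r2c1 has the single candidate 3 ⇒ r2c1=3.
Step 16. [r4c3∈{2}] nothing but 2 survives at r4c3, so r4c3=2.
Step 17. [r4c5∈{1}] nothing but 1 survives at r4c5. So r4c5=1.
Step 18. [r1c3∈{5}] r1c3 has the single candidate 5, so r1c3=5.
Step 19. [r4c1∈{6}] r4c1's peers cover all but 6, so r4c1=6.
Step 20. [r5c4∈{5}] nothing but 5 survives at r5c4, so r5c4=5.

Answer: 1 6 5 2 3 4 / 3 2 4 1 5 6 / 5 1 3 6 4 2 / 6 4 2 3 1 5 / 4 3 6 5 2 1 / 2 5 1 4 6 3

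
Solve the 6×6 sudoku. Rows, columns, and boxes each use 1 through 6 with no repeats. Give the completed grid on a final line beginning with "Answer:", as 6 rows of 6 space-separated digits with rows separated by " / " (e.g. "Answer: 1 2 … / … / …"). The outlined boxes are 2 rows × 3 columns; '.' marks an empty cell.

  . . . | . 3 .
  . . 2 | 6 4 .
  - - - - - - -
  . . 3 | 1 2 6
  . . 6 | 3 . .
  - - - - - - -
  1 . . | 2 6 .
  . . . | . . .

Step 1. [r1c4∈{5}] only 5 remains possible at r1c4, so r1c4=5.
Step 2. [r4c2∈{1,2,4,5}] across row 4, 1 lands solely at r4c2 ⇒ r4c2=1.
Step 3. [r6c2∈{2,3,4,5,6}] 2 has one home in col 2: r6c2 ⇒ r6c2=2.
Step 4. [r6c1∈{3,4,5,6}] 6 has one home in row 6: r6c1, so r6c1=6.
Step 5. [r6c6∈{1,3,4,5}] r6c6 is the only open cell in row 6 admitting 3, so r6c6=3.
Step 6. [r1c1∈{4}] nothing but 4 survives at r1c1. So r1c1=4.
Step 7. [r4c5∈{5}] nothing but 5 survives at r4c5 ⇒ r4c5=5.
Step 8. [r5c6∈{4,5}] r5c6 is the only open cell in col 6 admitting 5. So r5c6=5.
Step 9. [r5c3∈{4}] only 4 remains possible at r5c3. So r5c3=4.
Step 10. [r2c1∈{3,5}] col 1 places 3 nowhere but r2c1, so r2c1=3.
Step 11. [r2c2∈{5}] r2c2's peers cover all but 5, so r2c2=5.
Step 12. [r2c6∈{1}] r2c6's peers cover all but 1. So r2c6=1.
Step 13. [r6c5∈{1}] r6c5's peers cover all but 1. So r6c5=1.
Step 14. [r1c2∈{6}] r1c2 has the single candidate 6 ⇒ r1c2=6.
Step 15. [r3c2∈{4}] r3c2 has the single candidate 4, so r3c2=4.
Step 16. [r6c3∈{5}] r6c3 has the single candidate 5. So r6c3=5.
Step 17. [r4c1∈{2}] r4c1 has the single candidate 2 ⇒ r4c1=2.
Step 18. [r1c6∈{2}] only 2 remains possible at r1c6, so r1c6=2.
Step 19. [r6c4∈{4}] r6c4 has the single candidate 4, so r6c4=4.
Step 20. [r5c2∈{3}] r5c2 is down to just 3, so r5c2=3.
Step 21. [r3c1∈{5}] r3c1 is down to just 5 ⇒ r3c1=5.
Step 22. [r4c6∈{4}] only 4 remains possible at r4c6. So r4c6=4.
Step 23. [r1c3∈{1}] nothing but 1 survives at r1c3, so r1c3=1.

Answer: 4 6 1 5 3 2 / 3 5 2 6 4 1 / 5 4 3 1 2 6 / 2 1 6 3 5 4 / 1 3 4 2 6 5 / 6 2 5 4 1 3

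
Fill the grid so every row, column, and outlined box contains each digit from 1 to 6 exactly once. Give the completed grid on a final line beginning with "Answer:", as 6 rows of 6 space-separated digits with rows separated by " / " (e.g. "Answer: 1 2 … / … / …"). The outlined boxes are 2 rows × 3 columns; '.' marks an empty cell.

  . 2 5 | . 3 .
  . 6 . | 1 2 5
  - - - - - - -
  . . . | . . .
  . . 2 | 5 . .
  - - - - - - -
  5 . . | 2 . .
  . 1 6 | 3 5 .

Step 1. [r3c3∈{1,3,4}] in col 3, 1 fits only at r3c3. So r3c3=1.
Step 2. [r6c6∈{4}] r6c6 is down to just 4, so r6c6=4.
Step 3. [r1c6∈{6}] only 6 remains possible at r1c6. So r1c6=6.
Step 4. [r3c4∈{4,6}] r3c4 is the only open cell in col 4 admitting 6, so r3c4=6.
Step 5. [r3c5∈{4}] only 4 remains possible at r3c5, so r3c5=4.
Step 6. [r3c1∈{3}] nothing but 3 survives at r3c1. So r3c1=3.
Step 7. [r2c1∈{4}] r2c1 has the single candidate 4. So r2c1=4.
Step 8. [r5c3∈{3,4}] r5c3 is the only open cell in col 3 admitting 4, so r5c3=4.
Step 9. [r5c6∈{1}] nothing but 1 survives at r5c6, so r5c6=1.
Step 10. [r4c5∈{1}] r4c5's peers cover all but 1, so r4c5=1.
Step 11. [r1c1∈{1}] only 1 remains possible at r1c1, so r1c1=1.
Step 12. [r2c3∈{3}] r2c3's peers cover all but 3. So r2c3=3.
Step 13. [r4c2∈{4}] r4c2 is down to just 4 ⇒ r4c2=4.
Step 14. [r4c1∈{6}] nothing but 6 survives at r4c1, so r4c1=6.
Step 15. [r4c6∈{3}] nothing but 3 survives at r4c6, so r4c6=3.
Step 16. [r5c5∈{6}] r5c5 is down to just 6. So r5c5=6.
Step 17. [r6c1∈{2}] r6c1's peers cover all but 2, so r6c1=2.
Step 18. [r5c2∈{3}] nothing but 3 survives at r5c2, so r5c2=3.
Step 19. [r3c2∈{5}] r3c2's peers cover all but 5. So r3c2=5.
Step 20. [r3c6∈{2}] r3c6 is down to just 2. So r3c6=2.
Step 21. [r1c4∈{4}] nothing but 4 survives at r1c4 ⇒ r1c4=4.

Answer: 1 2 5 4 3 6 / 4 6 3 1 2 5 / 3 5 1 6 4 2 / 6 4 2 5 1 3 / 5 3 4 2 6 1 / 2 1 6 3 5 4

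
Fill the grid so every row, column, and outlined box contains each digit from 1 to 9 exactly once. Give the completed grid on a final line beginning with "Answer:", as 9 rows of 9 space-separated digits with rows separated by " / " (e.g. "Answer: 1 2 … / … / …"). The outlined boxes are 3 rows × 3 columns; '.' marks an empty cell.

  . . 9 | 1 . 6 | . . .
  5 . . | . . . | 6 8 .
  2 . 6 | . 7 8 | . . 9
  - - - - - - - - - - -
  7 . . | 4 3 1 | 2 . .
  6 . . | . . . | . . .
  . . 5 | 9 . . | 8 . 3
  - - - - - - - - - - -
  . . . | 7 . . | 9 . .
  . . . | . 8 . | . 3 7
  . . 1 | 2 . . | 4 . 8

Step 1. [r9c2∈{3,5,6,7,9}] 7 has one home in row 9: r9c2. So r9c2=7.
Step 2. [r7c5∈{1,4,5,6}] r7c5 is the only open cell in col 5 admitting 1. So r7c5=1.
Step 3. [r4c3∈{8}] r4c3 has the single candidate 8, so r4c3=8.
Step 4. [r2c4∈{3}] r2c4's peers cover all but 3. So r2c4=3.
Step 5. [r3c4∈{5}] r3c4 has the single candidate 5 ⇒ r3c4=5.
Step 6. [r6c1∈{1,4}] across col 1, 1 lands solely at r6c1, so r6c1=1.
Step 7. [r6c5∈{2,6}] r6c5 is the only open cell in box 5 admitting 6. So r6c5=6.
Step 8. [r9c8∈{5,6}] across row 9, 6 lands solely at r9c8, so r9c8=6.
Step 9. [r7c2∈{2,3,4,5,6,8}] across row 7, 6 lands solely at r7c2 ⇒ r7c2=6.
Step 10. [r8c2∈{2,4,5,9}] r8c2 is the only open cell in col 2 admitting 5, so r8c2=5.
Step 11. [r1c2∈{3,4,8}] across col 2, 8 lands solely at r1c2 ⇒ r1c2=8.
Step 12. [r8c3∈{2,4}] row 8 places 2 nowhere but r8c3 ⇒ r8c3=2.
Step 13. [r8c7∈{1}] r8c7's peers cover all but 1 ⇒ r8c7=1.
Step 14. [r7c1∈{3,4,8}] across row 7, 8 lands solely at r7c1 ⇒ r7c1=8.
Step 15. [r4c2∈{9}] only 9 remains possible at r4c2 ⇒ r4c2=9.
Step 16. [r4c8∈{5}] r4c8 has the single candidate 5. So r4c8=5.
Step 17. [r5c7∈{7}] only 7 remains possible at r5c7, so r5c7=7.
Step 18. [r6c8∈{4}] r6c8 has the single candidate 4 ⇒ r6c8=4.
Step 19. [r3c2∈{1,3,4}] in row 3, 4 fits only at r3c2. So r3c2=4.
Step 20. [r7c9∈{2,5}] 5 has one home in box 9: r7c9. So r7c9=5.
Step 21. [r8c1∈{4,9}] across col 1, 4 lands solely at r8c1 ⇒ r8c1=4.
Step 22. [r7c3∈{3}] only 3 remains possible at r7c3. So r7c3=3.
Step 23. [r8c6∈{9}] r8c6 has the single candidate 9 ⇒ r8c6=9.
Step 24. [r3c8∈{1}] r3c8's peers cover all but 1 ⇒ r3c8=1.
Step 25. [r9c5∈{5}] nothing but 5 survives at r9c5. So r9c5=5.
Step 26. [r5c5∈{2}] r5c5 has the single candidate 2. So r5c5=2.
Step 27. [r1c5∈{4}] nothing but 4 survives at r1c5, so r1c5=4.
Step 28. [r1c9∈{2}] nothing but 2 survives at r1c9. So r1c9=2.
Step 29. [r1c1∈{3}] r1c1's peers cover all but 3, so r1c1=3.
Step 30. [r6c2∈{2}] only 2 remains possible at r6c2, so r6c2=2.
Step 31. [r1c7∈{5}] only 5 remains possible at r1c7. So r1c7=5.
Step 32. [r8c4∈{6}] r8c4 has the single candidate 6. So r8c4=6.
Step 33. [r2c5∈{9}] r2c5 has the single candidate 9 ⇒ r2c5=9.
Step 34. [r5c4∈{8}] nothing but 8 survives at r5c4. So r5c4=8.
Step 35. [r5c8∈{9}] r5c8 has the single candidate 9 ⇒ r5c8=9.
Step 36. [r3c7∈{3}] r3c7 has the single candidate 3, so r3c7=3.
Step 37. [r5c6∈{5}] r5c6 is down to just 5, so r5c6=5.
Step 38. [r9c6∈{3}] nothing but 3 survives at r9c6, so r9c6=3.
Step 39. [r5c9∈{1}] r5c9 has the single candidate 1 ⇒ r5c9=1.
Step 40. [r7c6∈{4}] only 4 remains possible at r7c6. So r7c6=4.
Step 41. [r2c3∈{7}] nothing but 7 survives at r2c3. So r2c3=7.
Step 42. [r5c3∈{4}] r5c3's peers cover all but 4. So r5c3=4.
Step 43. [r4c9∈{6}] only 6 remains possible at r4c9, so r4c9=6.
Step 44. [r7c8∈{2}] r7c8's peers cover all but 2, so r7c8=2.
Step 45. [r1c8∈{7}] r1c8 is down to just 7. So r1c8=7.
Step 46. [r5c2∈{3}] nothing but 3 survives at r5c2, so r5c2=3.
Step 47. [r2c9∈{4}] r2c9 is down to just 4. So r2c9=4.
Step 48. [r2c2∈{1}] r2c2 is down to just 1. So r2c2=1.
Step 49. [r6c6∈{7}] r6c6's peers cover all but 7, so r6c6=7.
Step 50. [r9c1∈{9}] only 9 remains possible at r9c1. So r9c1=9.
Step 51. [r2c6∈{2}] r2c6's peers cover all but 2. So r2c6=2.

Answer: 3 8 9 1 4 6 5 7 2 / 5 1 7 3 9 2 6 8 4 / 2 4 6 5 7 8 3 1 9 / 7 9 8 4 3 1 2 5 6 / 6 3 4 8 2 5 7 9 1 / 1 2 5 9 6 7 8 4 3 / 8 6 3 7 1 4 9 2 5 / 4 5 2 6 8 9 1 3 7 / 9 7 1 2 5 3 4 6 8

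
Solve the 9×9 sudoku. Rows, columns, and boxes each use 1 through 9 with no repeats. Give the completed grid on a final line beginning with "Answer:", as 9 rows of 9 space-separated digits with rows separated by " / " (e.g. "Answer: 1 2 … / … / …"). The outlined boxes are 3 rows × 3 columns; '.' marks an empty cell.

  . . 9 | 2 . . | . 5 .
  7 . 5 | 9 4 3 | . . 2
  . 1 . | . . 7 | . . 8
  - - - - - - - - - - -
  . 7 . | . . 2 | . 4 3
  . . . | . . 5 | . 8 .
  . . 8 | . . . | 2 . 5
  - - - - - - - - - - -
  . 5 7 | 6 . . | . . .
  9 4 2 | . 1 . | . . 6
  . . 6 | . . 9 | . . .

Step 1. [r8c6∈{8}] r8c6 is down to just 8, so r8c6=8.
Step 2. [r4c3∈{1}] r4c3 has the single candidate 1 ⇒ r4c3=1.
Step 3. [r7c6∈{4}] r7c6 has the single candidate 4. So r7c6=4.
Step 4. [r1c5∈{6,8}] 8 has one home in box 2: r1c5, so r1c5=8.
Step 5. [r3c1∈{2,3,4,6}] in row 3, 2 fits only at r3c1. So r3c1=2.
Step 6. [r1c6∈{1,6}] in box 2, 1 fits only at r1c6. So r1c6=1.
Step 7. [r6c6∈{6}] r6c6 is down to just 6 ⇒ r6c6=6.
Step 8. [r5c2∈{2,3,6,9}] r5c2 is the only open cell in row 5 admitting 2. So r5c2=2.
Step 9. [r4c5∈{9}] r4c5 is down to just 9. So r4c5=9.
Step 10. [r4c7∈{6}] r4c7's peers cover all but 6, so r4c7=6.
Step 11. [r2c7∈{1}] r2c7 has the single candidate 1, so r2c7=1.
Step 12. [r3c4∈{5}] only 5 remains possible at r3c4 ⇒ r3c4=5.
Step 13. [r9c5∈{2,3,5,7}] in col 5, 5 fits only at r9c5. So r9c5=5.
Step 14. [r9c8∈{1,2,3,7}] row 9 places 2 nowhere but r9c8 ⇒ r9c8=2.
Step 15. [r5c1∈{3,4,6}] r5c1 is the only open cell in row 5 admitting 6 ⇒ r5c1=6.
Step 16. [r6c2∈{3,9}] across col 2, 9 lands solely at r6c2 ⇒ r6c2=9.
Step 17. [r2c2∈{6,8}] in row 2, 8 fits only at r2c2, so r2c2=8.
Step 18. [r9c2∈{3}] r9c2's peers cover all but 3. So r9c2=3.
Step 19. [r9c4∈{7}] nothing but 7 survives at r9c4. So r9c4=7.
Step 20. [r8c4∈{3}] r8c4's peers cover all but 3 ⇒ r8c4=3.
Step 21. [r8c8∈{7}] nothing but 7 survives at r8c8 ⇒ r8c8=7.
Step 22. [r6c8∈{1}] only 1 remains possible at r6c8. So r6c8=1.
Step 23. [r6c5∈{3,7}] r6c5 is the only open cell in row 6 admitting 7 ⇒ r6c5=7.
Step 24. [r6c1∈{3,4}] r6c1 is the only open cell in row 6 admitting 3 ⇒ r6c1=3.
Step 25. [r1c7∈{3,4,7}] 3 has one home in row 1: r1c7, so r1c7=3.
Step 26. [r1c1∈{4}] only 4 remains possible at r1c1. So r1c1=4.
Step 27. [r9c9∈{1,4}] in col 9, 4 fits only at r9c9. So r9c9=4.
Step 28. [r9c7∈{8}] r9c7's peers cover all but 8 ⇒ r9c7=8.
Step 29. [r7c7∈{9}] r7c7 has the single candidate 9. So r7c7=9.
Step 30. [r5c7∈{7}] r5c7 has the single candidate 7, so r5c7=7.
Step 31. [r3c5∈{6}] r3c5 is down to just 6, so r3c5=6.
Step 32. [r7c1∈{1,8}] r7c1 is the only open cell in row 7 admitting 8 ⇒ r7c1=8.
Step 33. [r6c4∈{4}] r6c4 has the single candidate 4. So r6c4=4.
Step 34. [r5c4∈{1}] r5c4 has the single candidate 1 ⇒ r5c4=1.
Step 35. [r4c4∈{8}] nothing but 8 survives at r4c4. So r4c4=8.
Step 36. [r5c9∈{9}] r5c9 is down to just 9 ⇒ r5c9=9.
Step 37. [r8c7∈{5}] r8c7 is down to just 5. So r8c7=5.
Step 38. [r3c7∈{4}] r3c7 has the single candidate 4. So r3c7=4.
Step 39. [r1c2∈{6}] only 6 remains possible at r1c2. So r1c2=6.
Step 40. [r7c8∈{3}] r7c8 has the single candidate 3 ⇒ r7c8=3.
Step 41. [r7c9∈{1}] r7c9 is down to just 1. So r7c9=1.
Step 42. [r1c9∈{7}] r1c9's peers cover all but 7, so r1c9=7.
Step 43. [r5c5∈{3}] r5c5 has the single candidate 3. So r5c5=3.
Step 44. [r4c1∈{5}] r4c1's peers cover all but 5 ⇒ r4c1=5.
Step 45. [r9c1∈{1}] nothing but 1 survives at r9c1 ⇒ r9c1=1.
Step 46. [r2c8∈{6}] r2c8's peers cover all but 6, so r2c8=6.
Step 47. [r5c3∈{4}] r5c3 has the single candidate 4, so r5c3=4.
Step 48. [r3c8∈{9}] r3c8's peers cover all but 9 ⇒ r3c8=9.
Step 49. [r7c5∈{2}] r7c5 is down to just 2, so r7c5=2.
Step 50. [r3c3∈{3}] nothing but 3 survives at r3c3 ⇒ r3c3=3.

Answer: 4 6 9 2 8 1 3 5 7 / 7 8 5 9 4 3 1 6 2 / 2 1 3 5 6 7 4 9 8 / 5 7 1 8 9 2 6 4 3 / 6 2 4 1 3 5 7 8 9 / 3 9 8 4 7 6 2 1 5 / 8 5 7 6 2 4 9 3 1 / 9 4 2 3 1 8 5 7 6 / 1 3 6 7 5 9 8 2 4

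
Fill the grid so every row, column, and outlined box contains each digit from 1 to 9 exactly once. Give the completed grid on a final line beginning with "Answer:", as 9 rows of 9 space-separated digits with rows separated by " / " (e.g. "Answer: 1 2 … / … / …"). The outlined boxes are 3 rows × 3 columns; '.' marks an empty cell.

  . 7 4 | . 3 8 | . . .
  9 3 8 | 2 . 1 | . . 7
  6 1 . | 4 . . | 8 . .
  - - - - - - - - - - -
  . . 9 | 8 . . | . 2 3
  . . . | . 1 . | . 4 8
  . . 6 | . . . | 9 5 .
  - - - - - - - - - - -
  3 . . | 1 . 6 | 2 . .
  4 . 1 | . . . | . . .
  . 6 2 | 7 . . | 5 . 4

Step 1. [r7c9∈{9}] r7c9's peers cover all but 9. So r7c9=9.
Step 2. [r2c5∈{5,6}] across row 2, 5 lands solely at r2c5 ⇒ r2c5=5.
Step 3. [r8c7∈{3,6,7}] across col 7, 3 lands solely at r8c7. So r8c7=3.
Step 4. [r1c4∈{6,9}] r1c4 is the only open cell in box 2 admitting 6 ⇒ r1c4=6.
Step 5. [r9c1∈{8}] nothing but 8 survives at r9c1. So r9c1=8.
Step 6. [r9c5∈{9}] r9c5's peers cover all but 9. So r9c5=9.
Step 7. [r5c3∈{3,5,7}] across col 3, 3 lands solely at r5c3 ⇒ r5c3=3.
Step 8. [r7c2∈{5}] nothing but 5 survives at r7c2 ⇒ r7c2=5.
Step 9. [r5c2∈{2}] only 2 remains possible at r5c2, so r5c2=2.
Step 10. [r7c5∈{4,8}] 4 has one home in row 7: r7c5 ⇒ r7c5=4.
Step 11. [r1c7∈{1}] only 1 remains possible at r1c7. So r1c7=1.
Step 12. [r5c7∈{6,7}] 6 has one home in row 5: r5c7 ⇒ r5c7=6.
Step 13. [r4c7∈{7}] only 7 remains possible at r4c7, so r4c7=7.
Step 14. [r3c6∈{7,9}] 9 has one home in box 2: r3c6 ⇒ r3c6=9.
Step 15. [r8c8∈{6,7,8}] row 8 places 7 nowhere but r8c8, so r8c8=7.
Step 16. [r4c2∈{4}] r4c2 is down to just 4 ⇒ r4c2=4.
Step 17. [r4c6∈{5}] nothing but 5 survives at r4c6. So r4c6=5.
Step 18. [r5c6∈{7}] r5c6's peers cover all but 7 ⇒ r5c6=7.
Step 19. [r6c5∈{2}] nothing but 2 survives at r6c5, so r6c5=2.
Step 20. [r3c3∈{5}] r3c3 is down to just 5 ⇒ r3c3=5.
Step 21. [r6c9∈{1}] nothing but 1 survives at r6c9 ⇒ r6c9=1.
Step 22. [r1c1∈{2}] r1c1 has the single candidate 2, so r1c1=2.
Step 23. [r6c6∈{3,4}] 4 has one home in row 6: r6c6, so r6c6=4.
Step 24. [r2c7∈{4}] r2c7 has the single candidate 4, so r2c7=4.
Step 25. [r1c8∈{9}] r1c8 is down to just 9 ⇒ r1c8=9.
Step 26. [r7c8∈{8}] nothing but 8 survives at r7c8. So r7c8=8.
Step 27. [r6c2∈{8}] r6c2's peers cover all but 8, so r6c2=8.
Step 28. [r9c8∈{1}] nothing but 1 survives at r9c8, so r9c8=1.
Step 29. [r6c4∈{3}] r6c4's peers cover all but 3. So r6c4=3.
Step 30. [r7c3∈{7}] nothing but 7 survives at r7c3 ⇒ r7c3=7.
Step 31. [r3c9∈{2}] r3c9 is down to just 2, so r3c9=2.
Step 32. [r8c5∈{8}] r8c5 has the single candidate 8. So r8c5=8.
Step 33. [r3c5∈{7}] only 7 remains possible at r3c5, so r3c5=7.
Step 34. [r4c5∈{6}] r4c5's peers cover all but 6, so r4c5=6.
Step 35. [r8c4∈{5}] r8c4 has the single candidate 5. So r8c4=5.
Step 36. [r2c8∈{6}] only 6 remains possible at r2c8. So r2c8=6.
Step 37. [r8c6∈{2}] nothing but 2 survives at r8c6. So r8c6=2.
Step 38. [r6c1∈{7}] r6c1's peers cover all but 7. So r6c1=7.
Step 39. [r4c1∈{1}] nothing but 1 survives at r4c1 ⇒ r4c1=1.
Step 40. [r5c4∈{9}] r5c4's peers cover all but 9. So r5c4=9.
Step 41. [r3c8∈{3}] r3c8 is down to just 3, so r3c8=3.
Step 42. [r8c9∈{6}] r8c9's peers cover all but 6. So r8c9=6.
Step 43. [r8c2∈{9}] r8c2's peers cover all but 9. So r8c2=9.
Step 44. [r9c6∈{3}] r9c6's peers cover all but 3, so r9c6=3.
Step 45. [r1c9∈{5}] r1c9 is down to just 5, so r1c9=5.
Step 46. [r5c1∈{5}] only 5 remains possible at r5c1 ⇒ r5c1=5.

Answer: 2 7 4 6 3 8 1 9 5 / 9 3 8 2 5 1 4 6 7 / 6 1 5 4 7 9 8 3 2 / 1 4 9 8 6 5 7 2 3 / 5 2 3 9 1 7 6 4 8 / 7 8 6 3 2 4 9 5 1 / 3 5 7 1 4 6 2 8 9 / 4 9 1 5 8 2 3 7 6 / 8 6 2 7 9 3 5 1 4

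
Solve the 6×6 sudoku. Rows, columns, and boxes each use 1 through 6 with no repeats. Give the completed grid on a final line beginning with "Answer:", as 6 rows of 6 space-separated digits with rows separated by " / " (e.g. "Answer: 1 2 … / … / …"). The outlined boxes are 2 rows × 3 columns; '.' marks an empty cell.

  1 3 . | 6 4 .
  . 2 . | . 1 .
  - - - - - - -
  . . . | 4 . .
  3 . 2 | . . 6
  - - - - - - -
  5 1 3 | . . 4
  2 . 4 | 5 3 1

Step 1. [r3c1∈{6}] r3c1 has the single candidate 6. So r3c1=6.
Step 2. [r3c2∈{5}] only 5 remains possible at r3c2. So r3c2=5.
Step 3. [r1c6∈{2,5}] across row 1, 2 lands solely at r1c6, so r1c6=2.
Step 4. [r2c6∈{3,5}] 5 has one home in col 6: r2c6, so r2c6=5.
Step 5. [r5c4∈{2}] nothing but 2 survives at r5c4, so r5c4=2.
Step 6. [r4c5∈{5}] only 5 remains possible at r4c5. So r4c5=5.
Step 7. [r3c3∈{1}] r3c3 has the single candidate 1 ⇒ r3c3=1.
Step 8. [r2c4∈{3}] r2c4 has the single candidate 3. So r2c4=3.
Step 9. [r3c5∈{2}] r3c5 is down to just 2, so r3c5=2.
Step 10. [r5c5∈{6}] r5c5 has the single candidate 6. So r5c5=6.
Step 11. [r4c2∈{4}] r4c2 has the single candidate 4, so r4c2=4.
Step 12. [r3c6∈{3}] nothing but 3 survives at r3c6, so r3c6=3.
Step 13. [r2c1∈{4}] nothing but 4 survives at r2c1, so r2c1=4.
Step 14. [r1c3∈{5}] r1c3's peers cover all but 5 ⇒ r1c3=5.
Step 15. [r2c3∈{6}] nothing but 6 survives at r2c3, so r2c3=6.
Step 16. [r6c2∈{6}] only 6 remains possible at r6c2, so r6c2=6.
Step 17. [r4c4∈{1}] r4c4 has the single candidate 1, so r4c4=1.

Answer: 1 3 5 6 4 2 / 4 2 6 3 1 5 / 6 5 1 4 2 3 / 3 4 2 1 5 6 / 5 1 3 2 6 4 / 2 6 4 5 3 1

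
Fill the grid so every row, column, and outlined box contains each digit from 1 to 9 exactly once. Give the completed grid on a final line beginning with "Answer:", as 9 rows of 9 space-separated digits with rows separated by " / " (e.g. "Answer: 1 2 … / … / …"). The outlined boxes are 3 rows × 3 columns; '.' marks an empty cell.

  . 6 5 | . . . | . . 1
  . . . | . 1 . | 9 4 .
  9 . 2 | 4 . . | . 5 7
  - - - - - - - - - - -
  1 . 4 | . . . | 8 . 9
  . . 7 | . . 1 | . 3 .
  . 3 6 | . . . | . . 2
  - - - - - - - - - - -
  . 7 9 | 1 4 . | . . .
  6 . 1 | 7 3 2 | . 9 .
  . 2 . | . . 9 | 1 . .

Step 1. [r2c2∈{8}] r2c2's peers cover all but 8 ⇒ r2c2=8.
Step 2. [r4c2∈{5}] r4c2 is down to just 5 ⇒ r4c2=5.
Step 3. [r2c4∈{2,3,5,6}] 2 has one home in row 2: r2c4. So r2c4=2.
Step 4. [r9c3∈{3,8}] col 3 places 8 nowhere but r9c3 ⇒ r9c3=8.
Step 5. [r7c6∈{5,6,8}] 8 has one home in box 8: r7c6 ⇒ r7c6=8.
Step 6. [r6c7∈{4,5,7}] col 7 places 7 nowhere but r6c7. So r6c7=7.
Step 7. [r4c8∈{6}] nothing but 6 survives at r4c8 ⇒ r4c8=6.
Step 8. [r3c5∈{6,8}] row 3 places 8 nowhere but r3c5 ⇒ r3c5=8.
Step 9. [r2c6∈{3,5,6,7}] 5 has one home in row 2: r2c6, so r2c6=5.
Step 10. [r2c9∈{3,6}] in row 2, 6 fits only at r2c9, so r2c9=6.
Step 11. [r7c7∈{2,3,5,6}] row 7 places 6 nowhere but r7c7. So r7c7=6.
Step 12. [r8c2∈{4}] r8c2 is down to just 4. So r8c2=4.
Step 13. [r8c7∈{5}] r8c7 has the single candidate 5. So r8c7=5.
Step 14. [r5c9∈{4,5}] across col 9, 5 lands solely at r5c9. So r5c9=5.
Step 15. [r7c9∈{3}] only 3 remains possible at r7c9 ⇒ r7c9=3.
Step 16. [r9c1∈{3,5}] 3 has one home in row 9: r9c1 ⇒ r9c1=3.
Step 17. [r4c5∈{2,7}] r4c5 is the only open cell in row 4 admitting 2 ⇒ r4c5=2.
Step 18. [r1c5∈{7,9}] r1c5 is the only open cell in col 5 admitting 7, so r1c5=7.
Step 19. [r1c6∈{3}] r1c6 has the single candidate 3, so r1c6=3.
Step 20. [r1c4∈{9}] r1c4's peers cover all but 9. So r1c4=9.
Step 21. [r6c1∈{8}] r6c1's peers cover all but 8. So r6c1=8.
Step 22. [r6c4∈{5}] r6c4 is down to just 5 ⇒ r6c4=5.
Step 23. [r9c4∈{6}] r9c4's peers cover all but 6 ⇒ r9c4=6.
Step 24. [r1c8∈{2,8}] across row 1, 8 lands solely at r1c8, so r1c8=8.
Step 25. [r5c2∈{9}] r5c2's peers cover all but 9 ⇒ r5c2=9.
Step 26. [r3c6∈{6}] r3c6's peers cover all but 6 ⇒ r3c6=6.
Step 27. [r5c1∈{2}] r5c1 has the single candidate 2, so r5c1=2.
Step 28. [r1c7∈{2}] r1c7's peers cover all but 2, so r1c7=2.
Step 29. [r6c6∈{4}] nothing but 4 survives at r6c6, so r6c6=4.
Step 30. [r9c5∈{5}] nothing but 5 survives at r9c5, so r9c5=5.
Step 31. [r3c2∈{1}] only 1 remains possible at r3c2 ⇒ r3c2=1.
Step 32. [r1c1∈{4}] r1c1 is down to just 4, so r1c1=4.
Step 33. [r6c5∈{9}] r6c5's peers cover all but 9. So r6c5=9.
Step 34. [r8c9∈{8}] r8c9 has the single candidate 8, so r8c9=8.
Step 35. [r7c1∈{5}] r7c1 is down to just 5 ⇒ r7c1=5.
Step 36. [r6c8∈{1}] r6c8 has the single candidate 1 ⇒ r6c8=1.
Step 37. [r4c6∈{7}] only 7 remains possible at r4c6 ⇒ r4c6=7.
Step 38. [r3c7∈{3}] r3c7 is down to just 3 ⇒ r3c7=3.
Step 39. [r5c7∈{4}] r5c7 is down to just 4. So r5c7=4.
Step 40. [r7c8∈{2}] r7c8 has the single candidate 2, so r7c8=2.
Step 41. [r9c8∈{7}] r9c8's peers cover all but 7, so r9c8=7.
Step 42. [r9c9∈{4}] r9c9 is down to just 4 ⇒ r9c9=4.
Step 43. [r2c3∈{3}] r2c3 is down to just 3. So r2c3=3.
Step 44. [r4c4∈{3}] r4c4's peers cover all but 3, so r4c4=3.
Step 45. [r5c5∈{6}] r5c5 has the single candidate 6 ⇒ r5c5=6.
Step 46. [r5c4∈{8}] nothing but 8 survives at r5c4, so r5c4=8.
Step 47. [r2c1∈{7}] nothing but 7 survives at r2c1 ⇒ r2c1=7.

Answer: 4 6 5 9 7 3 2 8 1 / 7 8 3 2 1 5 9 4 6 / 9 1 2 4 8 6 3 5 7 / 1 5 4 3 2 7 8 6 9 / 2 9 7 8 6 1 4 3 5 / 8 3 6 5 9 4 7 1 2 / 5 7 9 1 4 8 6 2 3 / 6 4 1 7 3 2 5 9 8 / 3 2 8 6 5 9 1 7 4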